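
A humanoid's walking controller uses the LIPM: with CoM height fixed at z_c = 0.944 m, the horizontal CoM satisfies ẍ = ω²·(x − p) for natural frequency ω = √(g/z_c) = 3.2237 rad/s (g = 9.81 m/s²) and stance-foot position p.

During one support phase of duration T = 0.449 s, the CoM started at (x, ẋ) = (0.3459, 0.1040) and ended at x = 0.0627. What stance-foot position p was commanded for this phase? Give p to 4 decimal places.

ωT = 3.2237·0.449 = 1.447441; cosh(ωT) = 2.243696, sinh(ωT) = 2.008525
x(T) = p + (x₀−p)·cosh(ωT) + (ẋ₀/ω)·sinh(ωT) ⇒ p·(1 − cosh) = x(T) − x₀·cosh − (ẋ₀/ω)·sinh
numerator   = 0.0627 − (0.3459)·2.243696 − (0.1040/3.2237)·2.008525 = -0.778192
denominator = 1 − 2.243696 = -1.243696
p = -0.778192 / -1.243696 = 0.6257

p = 0.6257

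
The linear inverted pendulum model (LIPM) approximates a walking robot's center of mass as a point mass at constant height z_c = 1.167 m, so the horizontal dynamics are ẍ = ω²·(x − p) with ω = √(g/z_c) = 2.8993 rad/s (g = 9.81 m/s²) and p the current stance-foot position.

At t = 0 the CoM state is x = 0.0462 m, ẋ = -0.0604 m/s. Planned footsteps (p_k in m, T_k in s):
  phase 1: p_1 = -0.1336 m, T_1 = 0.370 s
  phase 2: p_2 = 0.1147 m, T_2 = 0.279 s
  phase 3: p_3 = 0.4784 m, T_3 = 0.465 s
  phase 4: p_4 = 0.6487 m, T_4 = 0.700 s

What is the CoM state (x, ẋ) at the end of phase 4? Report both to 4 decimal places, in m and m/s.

phase 1: p=-0.1336, T=0.370, ωT=1.072741, cosh=1.632726, sinh=1.290656; start (x,ẋ)=(0.046200, -0.060400) → end (x,ẋ)=(0.133076, 0.574195)
phase 2: p=0.1147, T=0.279, ωT=0.808905, cosh=1.345396, sinh=0.900051; start (x,ẋ)=(0.133076, 0.574195) → end (x,ẋ)=(0.317675, 0.820473)
phase 3: p=0.4784, T=0.465, ωT=1.348175, cosh=2.055052, sinh=1.795338; start (x,ẋ)=(0.317675, 0.820473) → end (x,ẋ)=(0.656164, 0.849504)
phase 4: p=0.6487, T=0.700, ωT=2.029510, cosh=3.870878, sinh=3.739478; start (x,ẋ)=(0.656164, 0.849504) → end (x,ẋ)=(1.773273, 3.369254)

x = 1.7733, ẋ = 3.3693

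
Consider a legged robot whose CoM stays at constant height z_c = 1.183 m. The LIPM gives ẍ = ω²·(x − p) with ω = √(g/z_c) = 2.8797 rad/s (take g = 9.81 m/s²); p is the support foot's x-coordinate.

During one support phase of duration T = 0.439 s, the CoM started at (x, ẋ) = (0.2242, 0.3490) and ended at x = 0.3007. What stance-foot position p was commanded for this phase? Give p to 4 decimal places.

p = 0.3569

ωT = 2.8797·0.439 = 1.264188; cosh(ωT) = 1.911343, sinh(ωT) = 1.628875
x(T) = p + (x₀−p)·cosh(ωT) + (ẋ₀/ω)·sinh(ωT) ⇒ p·(1 − cosh) = x(T) − x₀·cosh − (ẋ₀/ω)·sinh
numerator   = 0.3007 − (0.2242)·1.911343 − (0.3490/2.8797)·1.628875 = -0.325232
denominator = 1 − 1.911343 = -0.911343
p = -0.325232 / -0.911343 = 0.3569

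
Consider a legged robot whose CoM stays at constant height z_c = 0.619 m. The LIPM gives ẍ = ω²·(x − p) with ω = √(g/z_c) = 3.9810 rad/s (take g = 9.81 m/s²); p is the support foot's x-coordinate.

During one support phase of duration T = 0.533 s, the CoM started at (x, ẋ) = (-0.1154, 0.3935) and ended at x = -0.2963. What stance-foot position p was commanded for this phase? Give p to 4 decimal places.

ωT = 3.9810·0.533 = 2.121873; cosh(ωT) = 4.233282, sinh(ωT) = 4.113475
x(T) = p + (x₀−p)·cosh(ωT) + (ẋ₀/ω)·sinh(ωT) ⇒ p·(1 − cosh) = x(T) − x₀·cosh − (ẋ₀/ω)·sinh
numerator   = -0.2963 − (-0.1154)·4.233282 − (0.3935/3.9810)·4.113475 = -0.214374
denominator = 1 − 4.233282 = -3.233282
p = -0.214374 / -3.233282 = 0.0663

p = 0.0663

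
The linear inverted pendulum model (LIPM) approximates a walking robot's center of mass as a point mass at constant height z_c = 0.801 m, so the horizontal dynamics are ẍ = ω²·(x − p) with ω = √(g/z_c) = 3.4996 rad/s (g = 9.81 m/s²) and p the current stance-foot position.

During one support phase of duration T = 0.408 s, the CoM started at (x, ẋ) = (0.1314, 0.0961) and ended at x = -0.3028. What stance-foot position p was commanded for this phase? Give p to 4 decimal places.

ωT = 3.4996·0.408 = 1.427837; cosh(ωT) = 2.204748, sinh(ωT) = 1.964921
x(T) = p + (x₀−p)·cosh(ωT) + (ẋ₀/ω)·sinh(ωT) ⇒ p·(1 − cosh) = x(T) − x₀·cosh − (ẋ₀/ω)·sinh
numerator   = -0.3028 − (0.1314)·2.204748 − (0.0961/3.4996)·1.964921 = -0.646461
denominator = 1 − 2.204748 = -1.204748
p = -0.646461 / -1.204748 = 0.5366

p = 0.5366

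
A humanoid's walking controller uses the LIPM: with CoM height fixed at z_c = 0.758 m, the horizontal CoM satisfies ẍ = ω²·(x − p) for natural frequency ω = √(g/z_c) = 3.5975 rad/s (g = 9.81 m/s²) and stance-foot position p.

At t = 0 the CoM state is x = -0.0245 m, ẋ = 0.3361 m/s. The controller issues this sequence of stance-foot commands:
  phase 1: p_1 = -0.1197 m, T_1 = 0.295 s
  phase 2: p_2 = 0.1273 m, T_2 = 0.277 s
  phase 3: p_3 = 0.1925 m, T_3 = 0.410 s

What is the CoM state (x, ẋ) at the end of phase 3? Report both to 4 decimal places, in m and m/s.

phase 1: p=-0.1197, T=0.295, ωT=1.061262, cosh=1.618018, sinh=1.271999; start (x,ẋ)=(-0.024500, 0.336100) → end (x,ẋ)=(0.153173, 0.979453)
phase 2: p=0.1273, T=0.277, ωT=0.996508, cosh=1.538986, sinh=1.169819; start (x,ẋ)=(0.153173, 0.979453) → end (x,ẋ)=(0.485612, 1.616249)
phase 3: p=0.1925, T=0.410, ωT=1.474975, cosh=2.299855, sinh=2.071071; start (x,ẋ)=(0.485612, 1.616249) → end (x,ẋ)=(1.797086, 5.901025)

x = 1.7971, ẋ = 5.9010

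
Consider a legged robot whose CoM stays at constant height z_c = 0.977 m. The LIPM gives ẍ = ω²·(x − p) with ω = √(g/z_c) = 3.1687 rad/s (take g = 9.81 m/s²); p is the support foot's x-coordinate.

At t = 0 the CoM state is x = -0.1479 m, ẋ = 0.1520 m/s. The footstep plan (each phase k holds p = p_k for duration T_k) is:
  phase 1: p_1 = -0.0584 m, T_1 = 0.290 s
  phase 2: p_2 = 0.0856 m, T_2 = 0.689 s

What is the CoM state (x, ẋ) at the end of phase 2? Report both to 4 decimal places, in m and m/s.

x = -1.0265, ẋ = -3.4531

phase 1: p=-0.0584, T=0.290, ωT=0.918923, cosh=1.452769, sinh=1.053820; start (x,ẋ)=(-0.147900, 0.152000) → end (x,ẋ)=(-0.137872, -0.078041)
phase 2: p=0.0856, T=0.689, ωT=2.183234, cosh=4.493820, sinh=4.381144; start (x,ẋ)=(-0.137872, -0.078041) → end (x,ẋ)=(-1.026545, -3.453058)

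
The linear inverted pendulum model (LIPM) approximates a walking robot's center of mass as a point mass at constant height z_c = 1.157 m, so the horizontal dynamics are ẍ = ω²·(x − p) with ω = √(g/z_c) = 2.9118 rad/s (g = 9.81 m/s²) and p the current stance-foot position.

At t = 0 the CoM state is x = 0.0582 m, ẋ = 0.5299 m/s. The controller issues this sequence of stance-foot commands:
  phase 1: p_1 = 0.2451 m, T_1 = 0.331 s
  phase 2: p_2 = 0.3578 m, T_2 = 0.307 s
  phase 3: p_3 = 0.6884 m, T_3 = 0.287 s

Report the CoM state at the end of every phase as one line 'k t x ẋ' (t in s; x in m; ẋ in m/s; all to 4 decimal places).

1 0.3310 0.1683 0.1861
2 0.6380 0.1525 -0.2961
3 0.9250 -0.1411 -1.8670

phase 1: p=0.2451, T=0.331, ωT=0.963806, cosh=1.501547, sinh=1.120108; start (x,ẋ)=(0.058200, 0.529900) → end (x,ẋ)=(0.168302, 0.186089)
phase 2: p=0.3578, T=0.307, ωT=0.893923, cosh=1.426874, sinh=1.017826; start (x,ẋ)=(0.168302, 0.186089) → end (x,ẋ)=(0.152459, -0.296089)
phase 3: p=0.6884, T=0.287, ωT=0.835687, cosh=1.369987, sinh=0.936410; start (x,ẋ)=(0.152459, -0.296089) → end (x,ẋ)=(-0.141052, -1.866957)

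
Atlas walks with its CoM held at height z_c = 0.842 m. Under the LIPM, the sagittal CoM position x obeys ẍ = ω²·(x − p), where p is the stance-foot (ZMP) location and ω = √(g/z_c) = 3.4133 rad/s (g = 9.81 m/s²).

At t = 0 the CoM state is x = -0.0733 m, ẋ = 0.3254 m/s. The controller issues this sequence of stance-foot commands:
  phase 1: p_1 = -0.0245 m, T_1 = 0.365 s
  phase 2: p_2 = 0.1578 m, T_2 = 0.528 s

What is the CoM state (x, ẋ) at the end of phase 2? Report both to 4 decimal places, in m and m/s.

phase 1: p=-0.0245, T=0.365, ωT=1.245854, cosh=1.881799, sinh=1.594104; start (x,ẋ)=(-0.073300, 0.325400) → end (x,ẋ)=(0.035639, 0.346809)
phase 2: p=0.1578, T=0.528, ωT=1.802222, cosh=3.114020, sinh=2.949088; start (x,ẋ)=(0.035639, 0.346809) → end (x,ẋ)=(0.077031, -0.149718)

x = 0.0770, ẋ = -0.1497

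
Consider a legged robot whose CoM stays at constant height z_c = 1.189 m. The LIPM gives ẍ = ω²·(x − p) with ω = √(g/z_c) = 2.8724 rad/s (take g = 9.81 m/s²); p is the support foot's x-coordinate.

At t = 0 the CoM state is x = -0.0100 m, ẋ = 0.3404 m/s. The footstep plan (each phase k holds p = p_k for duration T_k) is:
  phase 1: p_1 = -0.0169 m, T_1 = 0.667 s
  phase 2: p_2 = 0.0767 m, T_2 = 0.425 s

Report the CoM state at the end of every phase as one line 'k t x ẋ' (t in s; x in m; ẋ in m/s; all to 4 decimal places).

1 0.6670 0.4008 1.2471
2 1.0920 1.3457 3.7383

phase 1: p=-0.0169, T=0.667, ωT=1.915891, cosh=3.470099, sinh=3.322888; start (x,ẋ)=(-0.010000, 0.340400) → end (x,ẋ)=(0.400830, 1.247080)
phase 2: p=0.0767, T=0.425, ωT=1.220770, cosh=1.842400, sinh=1.547397; start (x,ẋ)=(0.400830, 1.247080) → end (x,ẋ)=(1.345694, 3.738293)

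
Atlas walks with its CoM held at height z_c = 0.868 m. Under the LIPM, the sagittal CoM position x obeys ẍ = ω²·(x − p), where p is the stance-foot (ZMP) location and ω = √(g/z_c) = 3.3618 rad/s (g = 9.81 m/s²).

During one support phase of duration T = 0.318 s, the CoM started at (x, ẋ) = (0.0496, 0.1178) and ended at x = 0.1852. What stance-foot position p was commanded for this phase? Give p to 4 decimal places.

p = -0.0946

ωT = 3.3618·0.318 = 1.069052; cosh(ωT) = 1.627976, sinh(ωT) = 1.284642
x(T) = p + (x₀−p)·cosh(ωT) + (ẋ₀/ω)·sinh(ωT) ⇒ p·(1 − cosh) = x(T) − x₀·cosh − (ẋ₀/ω)·sinh
numerator   = 0.1852 − (0.0496)·1.627976 − (0.1178/3.3618)·1.284642 = 0.059438
denominator = 1 − 1.627976 = -0.627976
p = 0.059438 / -0.627976 = -0.0946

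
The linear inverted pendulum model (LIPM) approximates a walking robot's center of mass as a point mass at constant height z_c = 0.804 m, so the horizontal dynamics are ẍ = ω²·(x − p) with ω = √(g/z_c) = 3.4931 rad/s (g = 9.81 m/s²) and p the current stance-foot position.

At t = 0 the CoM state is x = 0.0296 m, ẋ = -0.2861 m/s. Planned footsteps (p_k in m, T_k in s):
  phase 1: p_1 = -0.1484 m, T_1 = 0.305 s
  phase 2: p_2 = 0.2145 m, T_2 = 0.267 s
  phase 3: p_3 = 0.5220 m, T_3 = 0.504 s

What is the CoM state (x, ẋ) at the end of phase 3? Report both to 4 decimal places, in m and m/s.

x = -1.0288, ẋ = -5.1676

phase 1: p=-0.1484, T=0.305, ωT=1.065395, cosh=1.623289, sinh=1.278697; start (x,ẋ)=(0.029600, -0.286100) → end (x,ẋ)=(0.035815, 0.330635)
phase 2: p=0.2145, T=0.267, ωT=0.932658, cosh=1.467380, sinh=1.073874; start (x,ẋ)=(0.035815, 0.330635) → end (x,ẋ)=(0.053947, -0.185108)
phase 3: p=0.5220, T=0.504, ωT=1.760522, cosh=2.993715, sinh=2.821760; start (x,ẋ)=(0.053947, -0.185108) → end (x,ẋ)=(-1.028750, -5.167617)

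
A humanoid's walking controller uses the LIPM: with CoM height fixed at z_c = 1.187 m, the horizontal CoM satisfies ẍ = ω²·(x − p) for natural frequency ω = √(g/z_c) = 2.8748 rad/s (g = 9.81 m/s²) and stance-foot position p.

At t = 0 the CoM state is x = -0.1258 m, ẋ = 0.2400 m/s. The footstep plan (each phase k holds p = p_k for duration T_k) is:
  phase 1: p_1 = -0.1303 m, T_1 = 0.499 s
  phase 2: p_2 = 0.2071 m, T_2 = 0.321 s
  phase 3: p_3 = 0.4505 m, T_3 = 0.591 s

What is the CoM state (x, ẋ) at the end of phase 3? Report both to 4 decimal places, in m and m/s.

phase 1: p=-0.1303, T=0.499, ωT=1.434525, cosh=2.217940, sinh=1.979712; start (x,ẋ)=(-0.125800, 0.240000) → end (x,ẋ)=(0.044955, 0.557916)
phase 2: p=0.2071, T=0.321, ωT=0.922811, cosh=1.456877, sinh=1.059476; start (x,ẋ)=(0.044955, 0.557916) → end (x,ẋ)=(0.176489, 0.318957)
phase 3: p=0.4505, T=0.591, ωT=1.699007, cosh=2.825689, sinh=2.642824; start (x,ẋ)=(0.176489, 0.318957) → end (x,ẋ)=(-0.030551, -1.180550)

x = -0.0306, ẋ = -1.1806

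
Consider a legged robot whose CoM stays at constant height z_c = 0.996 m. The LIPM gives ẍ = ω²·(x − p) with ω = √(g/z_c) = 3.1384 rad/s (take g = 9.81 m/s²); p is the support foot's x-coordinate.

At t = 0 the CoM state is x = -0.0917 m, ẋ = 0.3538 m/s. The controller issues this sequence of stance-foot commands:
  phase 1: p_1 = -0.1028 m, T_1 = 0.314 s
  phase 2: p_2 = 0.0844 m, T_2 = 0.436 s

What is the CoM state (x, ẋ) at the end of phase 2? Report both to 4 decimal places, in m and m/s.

x = 0.3397, ẋ = 0.9811

phase 1: p=-0.1028, T=0.314, ωT=0.985458, cosh=1.526153, sinh=1.152885; start (x,ẋ)=(-0.091700, 0.353800) → end (x,ẋ)=(0.044108, 0.580115)
phase 2: p=0.0844, T=0.436, ωT=1.368342, cosh=2.091681, sinh=1.837152; start (x,ẋ)=(0.044108, 0.580115) → end (x,ẋ)=(0.339709, 0.981103)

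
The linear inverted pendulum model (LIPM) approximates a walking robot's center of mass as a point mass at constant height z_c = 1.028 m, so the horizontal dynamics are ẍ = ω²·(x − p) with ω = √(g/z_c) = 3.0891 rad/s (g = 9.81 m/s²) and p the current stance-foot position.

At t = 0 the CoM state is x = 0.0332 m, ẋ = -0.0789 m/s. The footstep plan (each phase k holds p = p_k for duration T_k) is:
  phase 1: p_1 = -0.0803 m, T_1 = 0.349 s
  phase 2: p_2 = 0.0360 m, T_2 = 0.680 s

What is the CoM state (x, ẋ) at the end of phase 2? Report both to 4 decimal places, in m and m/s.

phase 1: p=-0.0803, T=0.349, ωT=1.078096, cosh=1.639660, sinh=1.299418; start (x,ẋ)=(0.033200, -0.078900) → end (x,ẋ)=(0.072612, 0.326223)
phase 2: p=0.0360, T=0.680, ωT=2.100588, cosh=4.146679, sinh=4.024294; start (x,ẋ)=(0.072612, 0.326223) → end (x,ẋ)=(0.612804, 1.807889)

x = 0.6128, ẋ = 1.8079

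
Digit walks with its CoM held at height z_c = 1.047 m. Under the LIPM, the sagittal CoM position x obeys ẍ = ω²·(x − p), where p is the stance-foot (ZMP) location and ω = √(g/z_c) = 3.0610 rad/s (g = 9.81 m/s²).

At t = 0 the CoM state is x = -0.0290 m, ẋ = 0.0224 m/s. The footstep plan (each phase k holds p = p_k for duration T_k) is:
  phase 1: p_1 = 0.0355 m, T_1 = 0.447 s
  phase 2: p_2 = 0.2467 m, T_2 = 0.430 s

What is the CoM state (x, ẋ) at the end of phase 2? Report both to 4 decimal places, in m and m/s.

x = -0.5968, ẋ = -2.3935

phase 1: p=0.0355, T=0.447, ωT=1.368267, cosh=2.091542, sinh=1.836994; start (x,ẋ)=(-0.029000, 0.022400) → end (x,ẋ)=(-0.085962, -0.315836)
phase 2: p=0.2467, T=0.430, ωT=1.316230, cosh=1.998740, sinh=1.730595; start (x,ẋ)=(-0.085962, -0.315836) → end (x,ẋ)=(-0.596768, -2.393499)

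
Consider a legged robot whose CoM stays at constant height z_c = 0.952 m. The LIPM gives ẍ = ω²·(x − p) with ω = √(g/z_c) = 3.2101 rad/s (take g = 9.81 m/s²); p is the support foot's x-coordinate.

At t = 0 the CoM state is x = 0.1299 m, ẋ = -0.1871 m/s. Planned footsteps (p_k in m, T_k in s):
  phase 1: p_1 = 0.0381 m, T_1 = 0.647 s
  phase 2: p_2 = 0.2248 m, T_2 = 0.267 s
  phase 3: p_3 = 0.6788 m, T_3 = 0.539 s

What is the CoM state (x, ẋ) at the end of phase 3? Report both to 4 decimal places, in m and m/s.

phase 1: p=0.0381, T=0.647, ωT=2.076935, cosh=4.052642, sinh=3.927328; start (x,ẋ)=(0.129900, -0.187100) → end (x,ẋ)=(0.181229, 0.399084)
phase 2: p=0.2248, T=0.267, ωT=0.857097, cosh=1.390351, sinh=0.965959; start (x,ẋ)=(0.181229, 0.399084) → end (x,ẋ)=(0.284310, 0.419761)
phase 3: p=0.6788, T=0.539, ωT=1.730244, cosh=2.909636, sinh=2.732394; start (x,ẋ)=(0.284310, 0.419761) → end (x,ẋ)=(-0.111726, -2.238819)

x = -0.1117, ẋ = -2.2388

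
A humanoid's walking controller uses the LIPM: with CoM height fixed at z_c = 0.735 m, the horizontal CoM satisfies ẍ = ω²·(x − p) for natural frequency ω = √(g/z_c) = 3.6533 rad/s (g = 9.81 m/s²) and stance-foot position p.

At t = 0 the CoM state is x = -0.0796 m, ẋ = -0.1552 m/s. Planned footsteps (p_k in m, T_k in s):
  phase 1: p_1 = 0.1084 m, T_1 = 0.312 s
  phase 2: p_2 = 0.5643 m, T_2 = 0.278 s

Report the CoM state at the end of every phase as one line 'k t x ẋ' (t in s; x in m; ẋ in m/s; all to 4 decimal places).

phase 1: p=0.1084, T=0.312, ωT=1.139830, cosh=1.723055, sinh=1.403181; start (x,ẋ)=(-0.079600, -0.155200) → end (x,ẋ)=(-0.275144, -1.231151)
phase 2: p=0.5643, T=0.278, ωT=1.015617, cosh=1.561623, sinh=1.199444; start (x,ẋ)=(-0.275144, -1.231151) → end (x,ẋ)=(-1.150805, -5.600981)

1 0.3120 -0.2751 -1.2312
2 0.5900 -1.1508 -5.6010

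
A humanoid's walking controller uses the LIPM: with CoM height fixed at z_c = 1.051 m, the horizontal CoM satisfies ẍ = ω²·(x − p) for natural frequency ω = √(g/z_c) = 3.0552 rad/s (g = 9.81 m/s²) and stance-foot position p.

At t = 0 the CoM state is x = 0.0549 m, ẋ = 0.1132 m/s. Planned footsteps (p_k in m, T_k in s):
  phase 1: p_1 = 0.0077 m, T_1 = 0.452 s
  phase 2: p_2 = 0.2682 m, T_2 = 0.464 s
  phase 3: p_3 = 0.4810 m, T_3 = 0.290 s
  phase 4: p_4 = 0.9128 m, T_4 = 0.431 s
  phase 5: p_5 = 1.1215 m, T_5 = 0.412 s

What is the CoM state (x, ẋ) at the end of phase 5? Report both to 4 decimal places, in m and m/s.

x = -0.6105, ẋ = -4.9837

phase 1: p=0.0077, T=0.452, ωT=1.380950, cosh=2.115010, sinh=1.863671; start (x,ẋ)=(0.054900, 0.113200) → end (x,ẋ)=(0.176580, 0.508171)
phase 2: p=0.2682, T=0.464, ωT=1.417613, cosh=2.184774, sinh=1.942482; start (x,ẋ)=(0.176580, 0.508171) → end (x,ẋ)=(0.391125, 0.566506)
phase 3: p=0.4810, T=0.290, ωT=0.886008, cosh=1.418863, sinh=1.006565; start (x,ẋ)=(0.391125, 0.566506) → end (x,ẋ)=(0.540120, 0.527404)
phase 4: p=0.9128, T=0.431, ωT=1.316791, cosh=1.999711, sinh=1.731717; start (x,ẋ)=(0.540120, 0.527404) → end (x,ẋ)=(0.466485, -0.917098)
phase 5: p=1.1215, T=0.412, ωT=1.258742, cosh=1.902501, sinh=1.618490; start (x,ẋ)=(0.466485, -0.917098) → end (x,ẋ)=(-0.610498, -4.983704)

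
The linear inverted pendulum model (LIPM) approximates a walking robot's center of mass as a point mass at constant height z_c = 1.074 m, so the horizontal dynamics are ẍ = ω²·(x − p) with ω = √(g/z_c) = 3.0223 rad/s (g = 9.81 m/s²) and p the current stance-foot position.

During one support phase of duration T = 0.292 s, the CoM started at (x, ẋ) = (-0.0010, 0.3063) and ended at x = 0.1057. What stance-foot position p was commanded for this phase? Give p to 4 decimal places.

ωT = 3.0223·0.292 = 0.882512; cosh(ωT) = 1.415352, sinh(ωT) = 1.001610
x(T) = p + (x₀−p)·cosh(ωT) + (ẋ₀/ω)·sinh(ωT) ⇒ p·(1 − cosh) = x(T) − x₀·cosh − (ẋ₀/ω)·sinh
numerator   = 0.1057 − (-0.0010)·1.415352 − (0.3063/3.0223)·1.001610 = 0.005606
denominator = 1 − 1.415352 = -0.415352
p = 0.005606 / -0.415352 = -0.0135

p = -0.0135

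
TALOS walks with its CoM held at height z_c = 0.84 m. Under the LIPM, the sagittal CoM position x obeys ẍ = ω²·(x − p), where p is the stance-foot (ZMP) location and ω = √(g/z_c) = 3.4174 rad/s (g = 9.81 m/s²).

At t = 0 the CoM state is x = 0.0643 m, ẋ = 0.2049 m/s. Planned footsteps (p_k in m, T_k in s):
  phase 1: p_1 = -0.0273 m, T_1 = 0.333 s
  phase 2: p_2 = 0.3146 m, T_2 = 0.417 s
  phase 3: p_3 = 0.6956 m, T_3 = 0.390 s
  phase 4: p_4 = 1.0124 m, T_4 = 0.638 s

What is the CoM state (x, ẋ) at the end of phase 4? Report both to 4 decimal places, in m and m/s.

x = 2.3349, ẋ = 4.6888

phase 1: p=-0.0273, T=0.333, ωT=1.137994, cosh=1.720482, sinh=1.400021; start (x,ẋ)=(0.064300, 0.204900) → end (x,ẋ)=(0.214238, 0.790781)
phase 2: p=0.3146, T=0.417, ωT=1.425056, cosh=2.199292, sinh=1.958797; start (x,ẋ)=(0.214238, 0.790781) → end (x,ẋ)=(0.547138, 1.067338)
phase 3: p=0.6956, T=0.390, ωT=1.332786, cosh=2.027667, sinh=1.763925; start (x,ẋ)=(0.547138, 1.067338) → end (x,ẋ)=(0.945486, 1.269272)
phase 4: p=1.0124, T=0.638, ωT=2.180301, cosh=4.480989, sinh=4.367982; start (x,ẋ)=(0.945486, 1.269272) → end (x,ẋ)=(2.334890, 4.688755)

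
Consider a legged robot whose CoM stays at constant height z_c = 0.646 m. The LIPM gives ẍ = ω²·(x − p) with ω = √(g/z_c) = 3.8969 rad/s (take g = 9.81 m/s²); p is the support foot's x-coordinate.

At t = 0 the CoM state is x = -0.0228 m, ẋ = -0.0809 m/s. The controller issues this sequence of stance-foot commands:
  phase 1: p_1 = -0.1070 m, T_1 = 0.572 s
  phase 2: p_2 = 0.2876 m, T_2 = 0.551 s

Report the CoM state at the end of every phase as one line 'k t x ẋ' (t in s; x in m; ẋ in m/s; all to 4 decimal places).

1 0.5720 0.1934 1.1264
2 1.1230 1.0991 3.3367

phase 1: p=-0.1070, T=0.572, ωT=2.229027, cosh=4.699226, sinh=4.591593; start (x,ẋ)=(-0.022800, -0.080900) → end (x,ẋ)=(0.193353, 1.126422)
phase 2: p=0.2876, T=0.551, ωT=2.147192, cosh=4.338798, sinh=4.221987; start (x,ẋ)=(0.193353, 1.126422) → end (x,ẋ)=(1.099071, 3.336702)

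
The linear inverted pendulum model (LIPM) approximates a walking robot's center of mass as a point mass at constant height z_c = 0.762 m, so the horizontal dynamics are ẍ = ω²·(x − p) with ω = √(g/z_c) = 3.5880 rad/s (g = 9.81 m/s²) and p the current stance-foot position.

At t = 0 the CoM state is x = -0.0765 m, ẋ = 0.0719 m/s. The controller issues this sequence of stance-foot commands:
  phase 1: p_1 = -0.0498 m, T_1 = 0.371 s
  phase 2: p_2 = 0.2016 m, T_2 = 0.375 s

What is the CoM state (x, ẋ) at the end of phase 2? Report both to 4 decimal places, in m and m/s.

x = -0.3639, ẋ = -1.7824

phase 1: p=-0.0498, T=0.371, ωT=1.331148, cosh=2.024780, sinh=1.760606; start (x,ẋ)=(-0.076500, 0.071900) → end (x,ẋ)=(-0.068581, -0.023084)
phase 2: p=0.2016, T=0.375, ωT=1.345500, cosh=2.050258, sinh=1.789848; start (x,ẋ)=(-0.068581, -0.023084) → end (x,ẋ)=(-0.363855, -1.782422)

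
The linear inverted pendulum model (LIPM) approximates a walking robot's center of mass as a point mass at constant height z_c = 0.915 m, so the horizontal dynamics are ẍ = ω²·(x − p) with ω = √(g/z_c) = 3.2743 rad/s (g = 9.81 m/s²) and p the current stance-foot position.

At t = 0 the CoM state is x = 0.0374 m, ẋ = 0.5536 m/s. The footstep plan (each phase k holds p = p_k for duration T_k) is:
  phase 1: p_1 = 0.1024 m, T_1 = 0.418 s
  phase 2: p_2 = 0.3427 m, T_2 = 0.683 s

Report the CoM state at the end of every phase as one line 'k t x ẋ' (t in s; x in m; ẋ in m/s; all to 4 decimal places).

1 0.4180 0.2771 0.7671
2 1.1010 1.1162 2.6376

phase 1: p=0.1024, T=0.418, ωT=1.368657, cosh=2.092259, sinh=1.837811; start (x,ẋ)=(0.037400, 0.553600) → end (x,ẋ)=(0.277130, 0.767134)
phase 2: p=0.3427, T=0.683, ωT=2.236347, cosh=4.732964, sinh=4.626115; start (x,ẋ)=(0.277130, 0.767134) → end (x,ẋ)=(1.116209, 2.637608)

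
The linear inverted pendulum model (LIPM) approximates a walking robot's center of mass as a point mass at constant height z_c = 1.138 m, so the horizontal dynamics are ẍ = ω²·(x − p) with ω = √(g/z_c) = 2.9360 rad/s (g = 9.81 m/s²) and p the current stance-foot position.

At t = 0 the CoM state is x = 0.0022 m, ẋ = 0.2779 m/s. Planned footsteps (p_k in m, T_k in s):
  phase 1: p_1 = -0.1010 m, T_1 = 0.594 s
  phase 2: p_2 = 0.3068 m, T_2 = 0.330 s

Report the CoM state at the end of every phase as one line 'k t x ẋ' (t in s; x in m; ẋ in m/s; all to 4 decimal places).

phase 1: p=-0.1010, T=0.594, ωT=1.743984, cosh=2.947455, sinh=2.772632; start (x,ẋ)=(0.002200, 0.277900) → end (x,ẋ)=(0.465614, 1.659192)
phase 2: p=0.3068, T=0.330, ωT=0.968880, cosh=1.507250, sinh=1.127742; start (x,ẋ)=(0.465614, 1.659192) → end (x,ẋ)=(1.183482, 3.026658)

1 0.5940 0.4656 1.6592
2 0.9240 1.1835 3.0267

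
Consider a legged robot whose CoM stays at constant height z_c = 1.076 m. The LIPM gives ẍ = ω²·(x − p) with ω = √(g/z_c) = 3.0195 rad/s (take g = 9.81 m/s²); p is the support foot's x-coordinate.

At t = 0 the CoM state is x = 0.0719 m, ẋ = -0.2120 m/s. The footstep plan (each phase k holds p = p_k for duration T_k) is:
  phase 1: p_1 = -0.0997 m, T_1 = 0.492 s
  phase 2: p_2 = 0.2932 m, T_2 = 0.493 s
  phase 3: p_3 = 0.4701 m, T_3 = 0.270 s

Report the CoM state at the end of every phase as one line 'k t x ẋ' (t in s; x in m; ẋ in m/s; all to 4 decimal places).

1 0.4920 0.1516 0.5936
2 0.9850 0.3769 0.4831
3 1.2550 0.4895 0.3971

phase 1: p=-0.0997, T=0.492, ωT=1.485594, cosh=2.321978, sinh=2.095610; start (x,ẋ)=(0.071900, -0.212000) → end (x,ẋ)=(0.151618, 0.593573)
phase 2: p=0.2932, T=0.493, ωT=1.488613, cosh=2.328317, sinh=2.102631; start (x,ẋ)=(0.151618, 0.593573) → end (x,ẋ)=(0.376888, 0.483137)
phase 3: p=0.4701, T=0.270, ωT=0.815265, cosh=1.351148, sinh=0.908626; start (x,ẋ)=(0.376888, 0.483137) → end (x,ẋ)=(0.489542, 0.397053)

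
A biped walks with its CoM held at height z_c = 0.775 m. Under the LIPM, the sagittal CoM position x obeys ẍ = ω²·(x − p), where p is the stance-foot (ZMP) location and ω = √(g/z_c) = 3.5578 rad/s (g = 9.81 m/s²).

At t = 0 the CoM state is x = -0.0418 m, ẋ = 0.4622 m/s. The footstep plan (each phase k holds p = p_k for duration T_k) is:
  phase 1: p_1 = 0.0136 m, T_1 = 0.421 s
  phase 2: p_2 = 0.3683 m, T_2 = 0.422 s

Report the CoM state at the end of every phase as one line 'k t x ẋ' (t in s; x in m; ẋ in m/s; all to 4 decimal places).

1 0.4210 0.1595 0.6665
2 0.8430 0.2760 -0.0145

phase 1: p=0.0136, T=0.421, ωT=1.497834, cosh=2.347803, sinh=2.124189; start (x,ẋ)=(-0.041800, 0.462200) → end (x,ẋ)=(0.159489, 0.666472)
phase 2: p=0.3683, T=0.422, ωT=1.501392, cosh=2.355375, sinh=2.132555; start (x,ẋ)=(0.159489, 0.666472) → end (x,ẋ)=(0.275957, -0.014501)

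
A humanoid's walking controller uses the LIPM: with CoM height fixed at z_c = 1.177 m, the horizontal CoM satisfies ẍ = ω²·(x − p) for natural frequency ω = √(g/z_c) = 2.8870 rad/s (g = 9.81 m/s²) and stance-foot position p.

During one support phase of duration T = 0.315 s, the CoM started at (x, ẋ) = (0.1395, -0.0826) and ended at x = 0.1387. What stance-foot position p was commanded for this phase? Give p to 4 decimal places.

ωT = 2.8870·0.315 = 0.909405; cosh(ωT) = 1.442804, sinh(ωT) = 1.040041
x(T) = p + (x₀−p)·cosh(ωT) + (ẋ₀/ω)·sinh(ωT) ⇒ p·(1 − cosh) = x(T) − x₀·cosh − (ẋ₀/ω)·sinh
numerator   = 0.1387 − (0.1395)·1.442804 − (-0.0826/2.8870)·1.040041 = -0.032815
denominator = 1 − 1.442804 = -0.442804
p = -0.032815 / -0.442804 = 0.0741

p = 0.0741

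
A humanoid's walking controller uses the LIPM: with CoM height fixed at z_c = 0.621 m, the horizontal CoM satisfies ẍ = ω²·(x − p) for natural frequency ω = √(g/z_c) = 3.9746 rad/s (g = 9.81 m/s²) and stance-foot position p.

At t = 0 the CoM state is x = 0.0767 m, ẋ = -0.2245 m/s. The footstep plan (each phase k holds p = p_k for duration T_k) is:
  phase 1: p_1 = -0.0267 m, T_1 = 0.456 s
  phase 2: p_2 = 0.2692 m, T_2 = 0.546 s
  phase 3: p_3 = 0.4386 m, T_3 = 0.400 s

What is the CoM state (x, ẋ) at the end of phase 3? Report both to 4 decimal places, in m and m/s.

x = -0.1802, ẋ = -2.2971

phase 1: p=-0.0267, T=0.456, ωT=1.812418, cosh=3.144248, sinh=2.980989; start (x,ẋ)=(0.076700, -0.224500) → end (x,ẋ)=(0.130038, 0.519224)
phase 2: p=0.2692, T=0.546, ωT=2.170132, cosh=4.436800, sinh=4.322637; start (x,ẋ)=(0.130038, 0.519224) → end (x,ẋ)=(0.216457, -0.087213)
phase 3: p=0.4386, T=0.400, ωT=1.589840, cosh=2.553461, sinh=2.349503; start (x,ẋ)=(0.216457, -0.087213) → end (x,ẋ)=(-0.180188, -2.297143)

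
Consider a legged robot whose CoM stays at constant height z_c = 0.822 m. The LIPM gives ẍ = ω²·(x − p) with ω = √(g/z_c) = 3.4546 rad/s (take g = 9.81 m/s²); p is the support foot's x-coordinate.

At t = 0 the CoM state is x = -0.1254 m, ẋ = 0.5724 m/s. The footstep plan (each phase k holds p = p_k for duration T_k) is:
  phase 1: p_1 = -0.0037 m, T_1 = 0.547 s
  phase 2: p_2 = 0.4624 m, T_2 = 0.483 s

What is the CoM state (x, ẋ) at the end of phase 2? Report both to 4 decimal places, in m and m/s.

x = -0.0498, ẋ = -1.4375

phase 1: p=-0.0037, T=0.547, ωT=1.889666, cosh=3.384141, sinh=3.233019; start (x,ẋ)=(-0.125400, 0.572400) → end (x,ẋ)=(0.120136, 0.577841)
phase 2: p=0.4624, T=0.483, ωT=1.668572, cosh=2.746551, sinh=2.558035; start (x,ẋ)=(0.120136, 0.577841) → end (x,ẋ)=(-0.049771, -1.437515)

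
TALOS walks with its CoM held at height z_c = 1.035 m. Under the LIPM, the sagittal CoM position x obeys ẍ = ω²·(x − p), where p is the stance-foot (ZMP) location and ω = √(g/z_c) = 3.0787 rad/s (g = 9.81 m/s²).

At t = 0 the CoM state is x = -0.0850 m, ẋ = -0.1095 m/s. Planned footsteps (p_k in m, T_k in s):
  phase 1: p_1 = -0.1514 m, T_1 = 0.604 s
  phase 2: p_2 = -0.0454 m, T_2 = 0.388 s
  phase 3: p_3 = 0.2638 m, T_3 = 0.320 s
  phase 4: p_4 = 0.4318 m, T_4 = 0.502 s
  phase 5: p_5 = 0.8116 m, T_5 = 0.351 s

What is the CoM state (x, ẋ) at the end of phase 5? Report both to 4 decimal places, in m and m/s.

x = -1.0859, ẋ = -5.3795

phase 1: p=-0.1514, T=0.604, ωT=1.859535, cosh=3.288247, sinh=3.132502; start (x,ẋ)=(-0.085000, -0.109500) → end (x,ẋ)=(-0.044474, 0.280301)
phase 2: p=-0.0454, T=0.388, ωT=1.194536, cosh=1.802434, sinh=1.499590; start (x,ẋ)=(-0.044474, 0.280301) → end (x,ẋ)=(0.092800, 0.509499)
phase 3: p=0.2638, T=0.320, ωT=0.985184, cosh=1.525838, sinh=1.152467; start (x,ẋ)=(0.092800, 0.509499) → end (x,ẋ)=(0.193605, 0.170686)
phase 4: p=0.4318, T=0.502, ωT=1.545507, cosh=2.451777, sinh=2.238574; start (x,ẋ)=(0.193605, 0.170686) → end (x,ẋ)=(-0.028093, -1.223133)
phase 5: p=0.8116, T=0.351, ωT=1.080624, cosh=1.642950, sinh=1.303566; start (x,ẋ)=(-0.028093, -1.223133) → end (x,ẋ)=(-1.085867, -5.379480)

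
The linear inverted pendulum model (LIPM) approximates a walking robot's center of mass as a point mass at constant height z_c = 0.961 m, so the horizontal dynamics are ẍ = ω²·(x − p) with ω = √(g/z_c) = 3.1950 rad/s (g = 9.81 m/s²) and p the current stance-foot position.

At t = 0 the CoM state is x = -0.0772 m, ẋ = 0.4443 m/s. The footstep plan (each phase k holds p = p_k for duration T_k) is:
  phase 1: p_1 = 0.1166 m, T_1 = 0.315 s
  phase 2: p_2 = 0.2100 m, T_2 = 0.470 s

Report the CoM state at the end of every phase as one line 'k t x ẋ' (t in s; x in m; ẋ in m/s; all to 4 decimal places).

phase 1: p=0.1166, T=0.315, ωT=1.006425, cosh=1.550663, sinh=1.185140; start (x,ẋ)=(-0.077200, 0.444300) → end (x,ẋ)=(-0.019112, -0.044868)
phase 2: p=0.2100, T=0.470, ωT=1.501650, cosh=2.355926, sinh=2.133164; start (x,ẋ)=(-0.019112, -0.044868) → end (x,ẋ)=(-0.359727, -1.667208)

1 0.3150 -0.0191 -0.0449
2 0.7850 -0.3597 -1.6672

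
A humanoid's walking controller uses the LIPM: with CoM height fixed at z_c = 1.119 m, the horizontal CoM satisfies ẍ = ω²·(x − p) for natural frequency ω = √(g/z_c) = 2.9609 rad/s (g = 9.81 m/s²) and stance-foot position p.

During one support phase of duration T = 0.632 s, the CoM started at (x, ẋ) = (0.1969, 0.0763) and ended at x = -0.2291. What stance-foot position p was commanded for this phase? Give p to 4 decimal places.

p = 0.4152

ωT = 2.9609·0.632 = 1.871289; cosh(ωT) = 3.325295, sinh(ωT) = 3.171369
x(T) = p + (x₀−p)·cosh(ωT) + (ẋ₀/ω)·sinh(ωT) ⇒ p·(1 − cosh) = x(T) − x₀·cosh − (ẋ₀/ω)·sinh
numerator   = -0.2291 − (0.1969)·3.325295 − (0.0763/2.9609)·3.171369 = -0.965574
denominator = 1 − 3.325295 = -2.325295
p = -0.965574 / -2.325295 = 0.4152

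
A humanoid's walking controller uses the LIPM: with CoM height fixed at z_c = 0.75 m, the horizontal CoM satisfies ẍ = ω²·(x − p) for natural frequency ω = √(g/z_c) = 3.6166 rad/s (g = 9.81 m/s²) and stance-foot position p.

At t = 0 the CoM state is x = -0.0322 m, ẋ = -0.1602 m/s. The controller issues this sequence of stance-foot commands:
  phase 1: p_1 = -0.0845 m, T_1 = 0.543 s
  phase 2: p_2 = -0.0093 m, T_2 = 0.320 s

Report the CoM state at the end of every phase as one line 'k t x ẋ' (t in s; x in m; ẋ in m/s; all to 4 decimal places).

phase 1: p=-0.0845, T=0.543, ωT=1.963814, cosh=3.633388, sinh=3.493066; start (x,ẋ)=(-0.032200, -0.160200) → end (x,ẋ)=(-0.049202, 0.078638)
phase 2: p=-0.0093, T=0.320, ωT=1.157312, cosh=1.747850, sinh=1.433520; start (x,ẋ)=(-0.049202, 0.078638) → end (x,ẋ)=(-0.047872, -0.069422)

1 0.5430 -0.0492 0.0786
2 0.8630 -0.0479 -0.0694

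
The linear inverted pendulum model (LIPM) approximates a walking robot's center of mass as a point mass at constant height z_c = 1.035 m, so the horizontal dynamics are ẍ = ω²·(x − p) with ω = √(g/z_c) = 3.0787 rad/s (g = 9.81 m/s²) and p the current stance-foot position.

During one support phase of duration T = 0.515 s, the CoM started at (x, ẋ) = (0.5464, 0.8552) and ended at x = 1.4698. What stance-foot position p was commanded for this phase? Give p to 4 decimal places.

p = 0.3690

ωT = 3.0787·0.515 = 1.585530; cosh(ωT) = 2.543360, sinh(ωT) = 2.338521
x(T) = p + (x₀−p)·cosh(ωT) + (ẋ₀/ω)·sinh(ωT) ⇒ p·(1 − cosh) = x(T) − x₀·cosh − (ẋ₀/ω)·sinh
numerator   = 1.4698 − (0.5464)·2.543360 − (0.8552/3.0787)·2.338521 = -0.569485
denominator = 1 − 2.543360 = -1.543360
p = -0.569485 / -1.543360 = 0.3690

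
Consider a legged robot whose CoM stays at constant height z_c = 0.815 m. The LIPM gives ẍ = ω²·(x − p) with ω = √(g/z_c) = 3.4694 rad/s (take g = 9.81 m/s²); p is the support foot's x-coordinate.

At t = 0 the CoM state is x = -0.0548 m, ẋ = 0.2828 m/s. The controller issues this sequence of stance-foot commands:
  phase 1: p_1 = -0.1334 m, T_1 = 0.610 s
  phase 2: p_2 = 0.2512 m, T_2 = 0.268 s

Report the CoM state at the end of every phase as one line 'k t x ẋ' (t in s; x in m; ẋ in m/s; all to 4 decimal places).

1 0.6100 0.5309 2.3061
2 0.8780 1.3718 4.4150

phase 1: p=-0.1334, T=0.610, ωT=2.116334, cosh=4.210562, sinh=4.090089; start (x,ẋ)=(-0.054800, 0.282800) → end (x,ẋ)=(0.530944, 2.306093)
phase 2: p=0.2512, T=0.268, ωT=0.929799, cosh=1.464317, sinh=1.069684; start (x,ẋ)=(0.530944, 2.306093) → end (x,ẋ)=(1.371848, 4.415026)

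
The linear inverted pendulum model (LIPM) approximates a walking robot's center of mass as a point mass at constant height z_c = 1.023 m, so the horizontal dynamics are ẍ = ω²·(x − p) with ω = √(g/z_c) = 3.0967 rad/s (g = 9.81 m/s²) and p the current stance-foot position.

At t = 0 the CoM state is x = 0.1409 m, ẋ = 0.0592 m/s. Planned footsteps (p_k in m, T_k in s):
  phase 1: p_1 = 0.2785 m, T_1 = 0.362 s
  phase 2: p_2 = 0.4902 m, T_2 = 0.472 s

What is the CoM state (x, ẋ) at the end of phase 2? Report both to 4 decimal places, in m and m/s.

x = -0.7807, ẋ = -3.7469

phase 1: p=0.2785, T=0.362, ωT=1.121005, cosh=1.696945, sinh=1.370993; start (x,ẋ)=(0.140900, 0.059200) → end (x,ẋ)=(0.071210, -0.483729)
phase 2: p=0.4902, T=0.472, ωT=1.461642, cosh=2.272446, sinh=2.040591; start (x,ẋ)=(0.071210, -0.483729) → end (x,ẋ)=(-0.780689, -3.746888)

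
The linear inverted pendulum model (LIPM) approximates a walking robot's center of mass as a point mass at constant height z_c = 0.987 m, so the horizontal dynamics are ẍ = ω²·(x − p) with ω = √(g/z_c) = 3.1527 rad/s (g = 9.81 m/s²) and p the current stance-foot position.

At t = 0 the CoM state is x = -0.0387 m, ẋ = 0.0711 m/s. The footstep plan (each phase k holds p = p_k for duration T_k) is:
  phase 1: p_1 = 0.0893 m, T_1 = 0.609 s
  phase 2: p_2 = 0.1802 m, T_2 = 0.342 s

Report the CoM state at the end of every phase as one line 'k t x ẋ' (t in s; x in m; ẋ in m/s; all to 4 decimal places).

phase 1: p=0.0893, T=0.609, ωT=1.919994, cosh=3.483764, sinh=3.337156; start (x,ẋ)=(-0.038700, 0.071100) → end (x,ẋ)=(-0.281362, -1.098999)
phase 2: p=0.1802, T=0.342, ωT=1.078223, cosh=1.639826, sinh=1.299627; start (x,ẋ)=(-0.281362, -1.098999) → end (x,ẋ)=(-1.029718, -3.693340)

1 0.6090 -0.2814 -1.0990
2 0.9510 -1.0297 -3.6933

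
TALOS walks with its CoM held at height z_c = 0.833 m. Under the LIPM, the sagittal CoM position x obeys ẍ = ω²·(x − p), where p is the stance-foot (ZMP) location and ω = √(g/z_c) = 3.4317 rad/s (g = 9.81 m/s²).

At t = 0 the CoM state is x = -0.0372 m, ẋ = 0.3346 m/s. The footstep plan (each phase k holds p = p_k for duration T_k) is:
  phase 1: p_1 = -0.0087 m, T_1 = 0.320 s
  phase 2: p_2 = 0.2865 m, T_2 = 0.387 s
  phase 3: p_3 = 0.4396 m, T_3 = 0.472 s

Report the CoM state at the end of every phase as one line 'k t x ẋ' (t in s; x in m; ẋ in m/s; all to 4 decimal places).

phase 1: p=-0.0087, T=0.320, ωT=1.098144, cosh=1.666042, sinh=1.332553; start (x,ẋ)=(-0.037200, 0.334600) → end (x,ẋ)=(0.073745, 0.427130)
phase 2: p=0.2865, T=0.387, ωT=1.328068, cosh=2.019367, sinh=1.754378; start (x,ẋ)=(0.073745, 0.427130) → end (x,ẋ)=(0.075230, -0.418358)
phase 3: p=0.4396, T=0.472, ωT=1.619762, cosh=2.624918, sinh=2.426972; start (x,ẋ)=(0.075230, -0.418358) → end (x,ẋ)=(-0.812712, -4.132859)

1 0.3200 0.0737 0.4271
2 0.7070 0.0752 -0.4184
3 1.1790 -0.8127 -4.1329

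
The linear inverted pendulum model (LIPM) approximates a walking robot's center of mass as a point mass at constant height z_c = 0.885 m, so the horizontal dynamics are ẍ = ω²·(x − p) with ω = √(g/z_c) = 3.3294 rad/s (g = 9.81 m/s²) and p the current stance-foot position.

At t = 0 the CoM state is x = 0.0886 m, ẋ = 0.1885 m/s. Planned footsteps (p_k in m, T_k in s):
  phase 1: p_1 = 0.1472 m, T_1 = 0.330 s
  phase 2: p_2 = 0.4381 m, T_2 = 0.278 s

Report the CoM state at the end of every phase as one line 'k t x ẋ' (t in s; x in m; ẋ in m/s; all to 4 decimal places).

phase 1: p=0.1472, T=0.330, ωT=1.098702, cosh=1.666786, sinh=1.333483; start (x,ẋ)=(0.088600, 0.188500) → end (x,ẋ)=(0.125024, 0.054023)
phase 2: p=0.4381, T=0.278, ωT=0.925573, cosh=1.459809, sinh=1.063505; start (x,ẋ)=(0.125024, 0.054023) → end (x,ẋ)=(-0.001675, -1.029687)

1 0.3300 0.1250 0.0540
2 0.6080 -0.0017 -1.0297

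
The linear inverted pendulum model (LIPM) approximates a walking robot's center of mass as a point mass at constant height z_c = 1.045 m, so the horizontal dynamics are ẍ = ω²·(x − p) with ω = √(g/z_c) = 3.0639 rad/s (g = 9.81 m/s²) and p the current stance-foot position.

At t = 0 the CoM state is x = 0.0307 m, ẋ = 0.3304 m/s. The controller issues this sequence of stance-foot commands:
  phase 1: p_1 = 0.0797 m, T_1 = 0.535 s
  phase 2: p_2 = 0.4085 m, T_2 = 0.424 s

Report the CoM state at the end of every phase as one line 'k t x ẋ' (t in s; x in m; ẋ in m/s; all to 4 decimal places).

phase 1: p=0.0797, T=0.535, ωT=1.639187, cosh=2.672558, sinh=2.478420; start (x,ẋ)=(0.030700, 0.330400) → end (x,ẋ)=(0.216009, 0.510925)
phase 2: p=0.4085, T=0.424, ωT=1.299094, cosh=1.969376, sinh=1.696597; start (x,ẋ)=(0.216009, 0.510925) → end (x,ẋ)=(0.312331, 0.005594)

1 0.5350 0.2160 0.5109
2 0.9590 0.3123 0.0056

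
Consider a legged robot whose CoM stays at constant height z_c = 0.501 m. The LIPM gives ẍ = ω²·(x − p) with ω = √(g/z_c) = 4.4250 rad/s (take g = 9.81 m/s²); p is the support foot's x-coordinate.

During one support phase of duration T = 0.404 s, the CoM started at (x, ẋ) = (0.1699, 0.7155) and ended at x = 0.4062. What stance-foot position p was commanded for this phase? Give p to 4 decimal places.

p = 0.2825

ωT = 4.4250·0.404 = 1.787700; cosh(ωT) = 3.071519, sinh(ωT) = 2.904174
x(T) = p + (x₀−p)·cosh(ωT) + (ẋ₀/ω)·sinh(ωT) ⇒ p·(1 − cosh) = x(T) − x₀·cosh − (ẋ₀/ω)·sinh
numerator   = 0.4062 − (0.1699)·3.071519 − (0.7155/4.4250)·2.904174 = -0.585241
denominator = 1 − 3.071519 = -2.071519
p = -0.585241 / -2.071519 = 0.2825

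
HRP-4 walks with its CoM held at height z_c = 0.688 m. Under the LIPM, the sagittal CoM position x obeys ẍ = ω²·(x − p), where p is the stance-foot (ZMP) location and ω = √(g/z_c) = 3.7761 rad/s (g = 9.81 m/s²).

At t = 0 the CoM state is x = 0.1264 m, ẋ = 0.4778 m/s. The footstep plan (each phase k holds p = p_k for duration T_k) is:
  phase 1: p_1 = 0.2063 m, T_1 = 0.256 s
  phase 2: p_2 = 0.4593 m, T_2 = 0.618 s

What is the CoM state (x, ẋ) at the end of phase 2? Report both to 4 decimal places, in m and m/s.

x = -0.2293, ẋ = -2.4788

phase 1: p=0.2063, T=0.256, ωT=0.966682, cosh=1.504774, sinh=1.124431; start (x,ẋ)=(0.126400, 0.477800) → end (x,ẋ)=(0.228346, 0.379729)
phase 2: p=0.4593, T=0.618, ωT=2.333630, cosh=5.206130, sinh=5.109186; start (x,ẋ)=(0.228346, 0.379729) → end (x,ẋ)=(-0.229292, -2.478837)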